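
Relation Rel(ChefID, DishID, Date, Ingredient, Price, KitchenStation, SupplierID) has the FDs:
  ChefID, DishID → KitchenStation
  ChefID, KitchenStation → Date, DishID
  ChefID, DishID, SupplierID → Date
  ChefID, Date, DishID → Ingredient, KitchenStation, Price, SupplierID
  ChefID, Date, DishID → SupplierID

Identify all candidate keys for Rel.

{ChefID, DishID}, {ChefID, KitchenStation}

No FD produces {ChefID}, so it must be in every candidate key.
{ChefID, DishID} is a candidate key since {ChefID, DishID}⁺ = {ChefID, Date, DishID, Ingredient, KitchenStation, Price, SupplierID} covers every attribute.
{ChefID, KitchenStation} is a candidate key since {ChefID, KitchenStation}⁺ = {ChefID, Date, DishID, Ingredient, KitchenStation, Price, SupplierID} covers every attribute.
No proper subset of any of these is a key, and no other minimal superkey exists.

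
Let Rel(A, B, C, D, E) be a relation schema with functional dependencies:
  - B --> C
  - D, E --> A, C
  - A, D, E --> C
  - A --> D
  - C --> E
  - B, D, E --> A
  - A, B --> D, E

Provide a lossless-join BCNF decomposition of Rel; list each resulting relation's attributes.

Candidate keys of the original relation: {A, B}, {B, D}.
Within {A, B, C, D, E}: {B}⁺ ∩ {A, B, C, D, E} = {B, C, E}, not the whole set, so B --> C, E violates BCNF; decompose into {B, C, E} and {A, B, D}.
Within {B, C, E}: {C}⁺ ∩ {B, C, E} = {C, E}, not the whole set, so C --> E violates BCNF; decompose into {C, E} and {B, C}.
{C, E}: every determinant is a superkey — BCNF.
{B, C}: every determinant is a superkey — BCNF.
Within {A, B, D}: {A}⁺ ∩ {A, B, D} = {A, D}, not the whole set, so A --> D violates BCNF; decompose into {A, D} and {A, B}.
{A, D}: every determinant is a superkey — BCNF.
{A, B}: every determinant is a superkey — BCNF.

{A, B}; {A, D}; {B, C}; {C, E}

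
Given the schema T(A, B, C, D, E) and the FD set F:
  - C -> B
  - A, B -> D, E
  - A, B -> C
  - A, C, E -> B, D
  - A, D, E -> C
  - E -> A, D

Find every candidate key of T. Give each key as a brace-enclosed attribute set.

{E}⁺ = {A, B, C, D, E} — all of the relation — so {E} is a candidate key.
{A, B}⁺ = {A, B, C, D, E} — all of the relation — so {A, B} is a candidate key.
{A, C}⁺ = {A, B, C, D, E} — all of the relation — so {A, C} is a candidate key.
No proper subset of any of these is a key, and no other minimal superkey exists.

{A, B}, {A, C}, {E}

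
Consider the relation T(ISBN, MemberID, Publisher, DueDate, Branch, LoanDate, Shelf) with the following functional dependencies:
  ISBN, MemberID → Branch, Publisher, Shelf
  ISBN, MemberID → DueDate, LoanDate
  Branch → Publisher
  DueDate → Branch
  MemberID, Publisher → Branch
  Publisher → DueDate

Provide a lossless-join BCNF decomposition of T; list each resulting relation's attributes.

{Branch, DueDate, Publisher}; {Branch, ISBN, LoanDate, MemberID, Shelf}

Candidate key of the original relation: {ISBN, MemberID}.
Within {Branch, DueDate, ISBN, LoanDate, MemberID, Publisher, Shelf}: {Branch}⁺ ∩ {Branch, DueDate, ISBN, LoanDate, MemberID, Publisher, Shelf} = {Branch, DueDate, Publisher}, not the whole set, so Branch → DueDate, Publisher violates BCNF; decompose into {Branch, DueDate, Publisher} and {Branch, ISBN, LoanDate, MemberID, Shelf}.
{Branch, DueDate, Publisher} has no BCNF violation.
{Branch, ISBN, LoanDate, MemberID, Shelf} has no BCNF violation.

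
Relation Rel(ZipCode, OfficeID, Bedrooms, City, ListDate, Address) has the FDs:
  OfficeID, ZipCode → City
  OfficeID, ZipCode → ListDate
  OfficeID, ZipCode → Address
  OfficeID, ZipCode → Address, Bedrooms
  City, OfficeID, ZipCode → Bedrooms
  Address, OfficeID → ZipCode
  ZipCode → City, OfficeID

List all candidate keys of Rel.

{Address, OfficeID}, {ZipCode}

{ZipCode} is a candidate key since {ZipCode}⁺ = {Address, Bedrooms, City, ListDate, OfficeID, ZipCode} covers every attribute.
{Address, OfficeID} is a candidate key since {Address, OfficeID}⁺ = {Address, Bedrooms, City, ListDate, OfficeID, ZipCode} covers every attribute.
These are minimal and exhaustive — every other superkey contains one of them.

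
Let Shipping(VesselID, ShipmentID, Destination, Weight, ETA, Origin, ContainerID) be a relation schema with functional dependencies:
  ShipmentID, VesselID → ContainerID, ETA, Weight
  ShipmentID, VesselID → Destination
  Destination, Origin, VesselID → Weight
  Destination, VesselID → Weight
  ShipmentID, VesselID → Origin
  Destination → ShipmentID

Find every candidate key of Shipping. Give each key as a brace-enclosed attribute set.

No FD produces {VesselID}, so it must be in every candidate key.
{Destination, VesselID}⁺ = {ContainerID, Destination, ETA, Origin, ShipmentID, VesselID, Weight} — all of the relation — so {Destination, VesselID} is a candidate key.
{ShipmentID, VesselID}⁺ = {ContainerID, Destination, ETA, Origin, ShipmentID, VesselID, Weight} — all of the relation — so {ShipmentID, VesselID} is a candidate key.
Any other superkey properly contains one of these, so there are no further candidate keys.

{Destination, VesselID}, {ShipmentID, VesselID}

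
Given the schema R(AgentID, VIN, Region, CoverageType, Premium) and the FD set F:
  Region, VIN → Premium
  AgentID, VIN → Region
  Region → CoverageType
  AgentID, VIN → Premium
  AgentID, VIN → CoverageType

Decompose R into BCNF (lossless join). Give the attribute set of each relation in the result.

Candidate key of the original relation: {AgentID, VIN}.
Within {AgentID, CoverageType, Premium, Region, VIN}: {Region, VIN}⁺ ∩ {AgentID, CoverageType, Premium, Region, VIN} = {CoverageType, Premium, Region, VIN}, not the whole set, so Region, VIN → CoverageType, Premium violates BCNF; decompose into {CoverageType, Premium, Region, VIN} and {AgentID, Region, VIN}.
Within {CoverageType, Premium, Region, VIN}: {Region}⁺ ∩ {CoverageType, Premium, Region, VIN} = {CoverageType, Region}, not the whole set, so Region → CoverageType violates BCNF; decompose into {CoverageType, Region} and {Premium, Region, VIN}.
{CoverageType, Region} has no BCNF violation.
{Premium, Region, VIN} has no BCNF violation.
{AgentID, Region, VIN} has no BCNF violation.

{AgentID, Region, VIN}; {CoverageType, Region}; {Premium, Region, VIN}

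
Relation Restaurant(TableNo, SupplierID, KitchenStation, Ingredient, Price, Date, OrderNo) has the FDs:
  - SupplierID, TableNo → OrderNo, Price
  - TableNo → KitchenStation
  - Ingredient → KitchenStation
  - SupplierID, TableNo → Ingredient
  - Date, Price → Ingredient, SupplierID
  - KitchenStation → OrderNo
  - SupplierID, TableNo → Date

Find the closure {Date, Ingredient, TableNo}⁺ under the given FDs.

{Date, Ingredient, KitchenStation, OrderNo, TableNo}

Start with {Date, Ingredient, TableNo}.
TableNo → KitchenStation applies; add {KitchenStation} → now {Date, Ingredient, KitchenStation, TableNo}.
KitchenStation → OrderNo applies; add {OrderNo} → now {Date, Ingredient, KitchenStation, OrderNo, TableNo}.
No further FD applies.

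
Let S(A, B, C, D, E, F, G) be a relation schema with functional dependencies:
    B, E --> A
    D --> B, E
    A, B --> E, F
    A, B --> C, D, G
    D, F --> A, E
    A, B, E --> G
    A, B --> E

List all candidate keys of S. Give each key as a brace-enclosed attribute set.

{A, B}, {B, E}, {D}

Closure of {D} is {A, B, C, D, E, F, G}, the whole schema; {D} is a candidate key.
Closure of {A, B} is {A, B, C, D, E, F, G}, the whole schema; {A, B} is a candidate key.
Closure of {B, E} is {A, B, C, D, E, F, G}, the whole schema; {B, E} is a candidate key.
Any other superkey properly contains one of these, so there are no further candidate keys.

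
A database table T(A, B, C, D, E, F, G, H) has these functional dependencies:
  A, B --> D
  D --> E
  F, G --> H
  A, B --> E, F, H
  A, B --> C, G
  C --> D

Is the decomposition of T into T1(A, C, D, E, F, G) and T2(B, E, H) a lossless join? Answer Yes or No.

T1 ∩ T2 = {E}; its closure under F is {E}.
Neither T1 nor T2 is contained in that closure, so the decomposition is lossy.

No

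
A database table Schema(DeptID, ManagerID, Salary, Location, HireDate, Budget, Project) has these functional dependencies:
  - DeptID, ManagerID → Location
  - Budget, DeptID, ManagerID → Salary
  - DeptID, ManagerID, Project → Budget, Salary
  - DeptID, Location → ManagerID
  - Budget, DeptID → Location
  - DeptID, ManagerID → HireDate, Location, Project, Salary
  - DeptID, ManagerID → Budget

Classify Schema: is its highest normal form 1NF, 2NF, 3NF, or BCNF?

Candidate keys: {Budget, DeptID}, {DeptID, Location}, {DeptID, ManagerID}. Prime attributes: {Budget, DeptID, Location, ManagerID}.
Each dependency's left side is a superkey — BCNF holds.

BCNF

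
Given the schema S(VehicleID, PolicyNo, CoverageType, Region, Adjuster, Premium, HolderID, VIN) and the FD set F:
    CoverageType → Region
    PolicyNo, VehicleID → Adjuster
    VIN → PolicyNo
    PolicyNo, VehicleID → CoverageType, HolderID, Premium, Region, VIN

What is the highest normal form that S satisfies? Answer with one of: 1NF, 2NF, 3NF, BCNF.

2NF

Candidate keys: {PolicyNo, VehicleID}, {VIN, VehicleID}. Prime attributes: {PolicyNo, VIN, VehicleID}.
For CoverageType → Region we have {CoverageType}⁺ = {CoverageType, Region}; {CoverageType} is not a superkey, so BCNF fails.
CoverageType → Region has non-prime {Region} on the right and a non-superkey on the left, so 3NF fails.
No proper subset of a key has a non-prime attribute in its closure, so there is no partial dependency; 2NF holds.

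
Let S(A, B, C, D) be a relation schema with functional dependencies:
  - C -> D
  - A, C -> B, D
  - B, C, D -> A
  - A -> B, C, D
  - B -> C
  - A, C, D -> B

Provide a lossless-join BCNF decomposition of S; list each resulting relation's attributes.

Candidate keys of the original relation: {A}, {B}.
Within {A, B, C, D}: {C}⁺ ∩ {A, B, C, D} = {C, D}, not the whole set, so C -> D violates BCNF; decompose into {C, D} and {A, B, C}.
{C, D}: every determinant is a superkey — BCNF.
{A, B, C}: every determinant is a superkey — BCNF.

{A, B, C}; {C, D}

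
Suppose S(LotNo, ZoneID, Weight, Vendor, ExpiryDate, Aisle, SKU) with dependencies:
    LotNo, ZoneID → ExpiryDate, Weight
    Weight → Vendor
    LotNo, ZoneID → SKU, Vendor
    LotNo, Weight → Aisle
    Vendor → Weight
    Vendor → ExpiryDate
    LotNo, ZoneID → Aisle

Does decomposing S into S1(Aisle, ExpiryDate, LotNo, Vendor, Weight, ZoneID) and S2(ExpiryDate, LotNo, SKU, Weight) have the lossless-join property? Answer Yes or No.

No

The shared attributes are {ExpiryDate, LotNo, Weight} and {ExpiryDate, LotNo, Weight}⁺ = {Aisle, ExpiryDate, LotNo, Vendor, Weight}.
S1 ⊄ {Aisle, ExpiryDate, LotNo, Vendor, Weight} and S2 ⊄ {Aisle, ExpiryDate, LotNo, Vendor, Weight}, so the split is lossy.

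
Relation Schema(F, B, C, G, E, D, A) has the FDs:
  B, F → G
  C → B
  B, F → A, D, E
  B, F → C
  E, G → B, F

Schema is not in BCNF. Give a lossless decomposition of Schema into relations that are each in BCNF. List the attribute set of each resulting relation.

{A, C, D, E, F, G}; {B, C}

Candidate keys of the original relation: {B, F}, {C, F}, {E, G}.
{A, B, C, D, E, F, G}: {C} determines {B, C} here but is not a superkey — split on C → B, giving {B, C} and {A, C, D, E, F, G}.
{B, C} has no BCNF violation.
{A, C, D, E, F, G} has no BCNF violation.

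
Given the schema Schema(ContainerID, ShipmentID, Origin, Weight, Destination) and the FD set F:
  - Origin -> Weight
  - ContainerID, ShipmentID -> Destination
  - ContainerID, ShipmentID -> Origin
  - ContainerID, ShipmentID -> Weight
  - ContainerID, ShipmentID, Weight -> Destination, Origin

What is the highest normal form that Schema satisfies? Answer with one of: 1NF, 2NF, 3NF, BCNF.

2NF

Candidate key: {ContainerID, ShipmentID}. Prime attributes: {ContainerID, ShipmentID}.
Origin -> Weight: {Origin}⁺ = {Origin, Weight}, which is not all of the attributes, so the left side is not a superkey — BCNF is violated.
Origin -> Weight determines the non-prime attribute {Weight} from a non-superkey — 3NF is violated.
Checking every proper subset of each key, none determines a non-prime attribute — 2NF is satisfied.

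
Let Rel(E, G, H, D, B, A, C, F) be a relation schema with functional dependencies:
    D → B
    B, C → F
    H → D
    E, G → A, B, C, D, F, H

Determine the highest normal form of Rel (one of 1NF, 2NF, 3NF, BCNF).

Candidate key: {E, G}. Prime attributes: {E, G}.
D → B breaks BCNF: {D}⁺ = {B, D}, so {D} is not a superkey.
D → B has non-prime {B} on the right and a non-superkey on the left, so 3NF fails.
No non-prime attribute depends on a proper subset of any candidate key, so 2NF holds.

2NF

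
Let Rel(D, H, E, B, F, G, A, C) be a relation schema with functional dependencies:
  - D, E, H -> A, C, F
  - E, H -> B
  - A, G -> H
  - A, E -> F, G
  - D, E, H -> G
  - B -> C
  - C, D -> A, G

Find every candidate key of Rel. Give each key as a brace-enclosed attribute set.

{A, D, E}, {B, D, E}, {C, D, E}, {D, E, H}

Attributes never on any right-hand side: {D, E} — every candidate key must contain all of them.
{A, D, E} is a candidate key since {A, D, E}⁺ = {A, B, C, D, E, F, G, H} covers every attribute.
{B, D, E} is a candidate key since {B, D, E}⁺ = {A, B, C, D, E, F, G, H} covers every attribute.
{C, D, E} is a candidate key since {C, D, E}⁺ = {A, B, C, D, E, F, G, H} covers every attribute.
{D, E, H} is a candidate key since {D, E, H}⁺ = {A, B, C, D, E, F, G, H} covers every attribute.
These are minimal and exhaustive — every other superkey contains one of them.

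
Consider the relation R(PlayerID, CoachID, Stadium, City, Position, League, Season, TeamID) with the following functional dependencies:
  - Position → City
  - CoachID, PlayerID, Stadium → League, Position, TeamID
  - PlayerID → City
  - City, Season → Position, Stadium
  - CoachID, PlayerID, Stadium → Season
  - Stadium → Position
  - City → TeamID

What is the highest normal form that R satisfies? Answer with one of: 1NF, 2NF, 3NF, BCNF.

Candidate keys: {CoachID, PlayerID, Season}, {CoachID, PlayerID, Stadium}. Prime attributes: {CoachID, PlayerID, Season, Stadium}.
Position → City breaks BCNF: {Position}⁺ = {City, Position, TeamID}, so {Position} is not a superkey.
Because {City} is non-prime and the left side of Position → City is not a superkey, the relation is not in 3NF.
Since {PlayerID} ⊂ {CoachID, PlayerID, Season} and {PlayerID}⁺ ⊇ {City, TeamID} with {City, TeamID} non-prime, there is a partial dependency; 2NF fails.

1NF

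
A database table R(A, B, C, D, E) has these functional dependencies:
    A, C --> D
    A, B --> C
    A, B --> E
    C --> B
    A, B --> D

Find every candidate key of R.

{A, B}, {A, C}

Attributes never on any right-hand side: {A} — every candidate key must contain it.
{A, B} is a candidate key since {A, B}⁺ = {A, B, C, D, E} covers every attribute.
{A, C} is a candidate key since {A, C}⁺ = {A, B, C, D, E} covers every attribute.
These are minimal and exhaustive — every other superkey contains one of them.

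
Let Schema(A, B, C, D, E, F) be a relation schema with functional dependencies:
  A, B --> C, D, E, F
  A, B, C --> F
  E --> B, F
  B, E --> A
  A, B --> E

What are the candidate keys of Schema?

{A, B}, {E}

{E}⁺ = {A, B, C, D, E, F} — all of the relation — so {E} is a candidate key.
{A, B}⁺ = {A, B, C, D, E, F} — all of the relation — so {A, B} is a candidate key.
These are minimal and exhaustive — every other superkey contains one of them.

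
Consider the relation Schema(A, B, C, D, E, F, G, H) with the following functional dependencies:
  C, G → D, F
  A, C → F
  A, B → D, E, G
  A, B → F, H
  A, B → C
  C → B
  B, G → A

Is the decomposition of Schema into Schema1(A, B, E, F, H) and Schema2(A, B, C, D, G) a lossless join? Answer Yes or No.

Yes

Schema1 ∩ Schema2 = {A, B}; its closure under F is {A, B, C, D, E, F, G, H}.
Schema1 is contained in that closure, so Schema1 ∩ Schema2 → Schema1 holds and the join is lossless.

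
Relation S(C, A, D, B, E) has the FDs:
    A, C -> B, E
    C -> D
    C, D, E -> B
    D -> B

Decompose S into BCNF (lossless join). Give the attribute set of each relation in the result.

{A, C, E}; {B, D}; {C, D}

Candidate key of the original relation: {A, C}.
Within {A, B, C, D, E}: {C}⁺ ∩ {A, B, C, D, E} = {B, C, D}, not the whole set, so C -> B, D violates BCNF; decompose into {B, C, D} and {A, C, E}.
Within {B, C, D}: {D}⁺ ∩ {B, C, D} = {B, D}, not the whole set, so D -> B violates BCNF; decompose into {B, D} and {C, D}.
{B, D}: every determinant is a superkey — BCNF.
{C, D}: every determinant is a superkey — BCNF.
{A, C, E}: every determinant is a superkey — BCNF.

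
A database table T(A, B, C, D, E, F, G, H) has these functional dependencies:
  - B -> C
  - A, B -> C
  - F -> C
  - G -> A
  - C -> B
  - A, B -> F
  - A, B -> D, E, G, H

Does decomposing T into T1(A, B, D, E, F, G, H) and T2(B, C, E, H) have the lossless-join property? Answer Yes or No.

Yes

T1 ∩ T2 = {B, E, H}; its closure under F is {B, C, E, H}.
This includes all of T2, so the common attributes are a superkey of T2 — the join is lossless.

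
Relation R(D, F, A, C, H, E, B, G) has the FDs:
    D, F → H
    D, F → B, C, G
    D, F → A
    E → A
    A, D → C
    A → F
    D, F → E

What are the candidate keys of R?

{A, D}, {D, E}, {D, F}

No FD produces {D}, so it must be in every candidate key.
{A, D} is a candidate key since {A, D}⁺ = {A, B, C, D, E, F, G, H} covers every attribute.
{D, E} is a candidate key since {D, E}⁺ = {A, B, C, D, E, F, G, H} covers every attribute.
{D, F} is a candidate key since {D, F}⁺ = {A, B, C, D, E, F, G, H} covers every attribute.
These are minimal and exhaustive — every other superkey contains one of them.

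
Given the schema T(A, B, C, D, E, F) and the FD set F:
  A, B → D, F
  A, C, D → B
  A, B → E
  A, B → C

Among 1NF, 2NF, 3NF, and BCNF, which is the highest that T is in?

Candidate keys: {A, B}, {A, C, D}. Prime attributes: {A, B, C, D}.
Every FD has a superkey on the left, so the relation is in BCNF.

BCNF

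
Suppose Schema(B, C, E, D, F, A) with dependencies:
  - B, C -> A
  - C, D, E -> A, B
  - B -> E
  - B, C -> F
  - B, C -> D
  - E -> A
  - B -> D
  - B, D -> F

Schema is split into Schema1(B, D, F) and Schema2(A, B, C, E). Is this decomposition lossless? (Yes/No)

Yes

Schema1 ∩ Schema2 = {B}; its closure under F is {A, B, D, E, F}.
Schema1 is contained in that closure, so Schema1 ∩ Schema2 -> Schema1 holds and the join is lossless.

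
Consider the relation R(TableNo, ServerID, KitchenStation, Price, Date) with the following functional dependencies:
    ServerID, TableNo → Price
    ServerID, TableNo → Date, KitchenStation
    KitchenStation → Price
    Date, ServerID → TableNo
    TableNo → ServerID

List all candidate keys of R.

Closure of {TableNo} is {Date, KitchenStation, Price, ServerID, TableNo}, the whole schema; {TableNo} is a candidate key.
Closure of {Date, ServerID} is {Date, KitchenStation, Price, ServerID, TableNo}, the whole schema; {Date, ServerID} is a candidate key.
No proper subset of any of these is a key, and no other minimal superkey exists.

{Date, ServerID}, {TableNo}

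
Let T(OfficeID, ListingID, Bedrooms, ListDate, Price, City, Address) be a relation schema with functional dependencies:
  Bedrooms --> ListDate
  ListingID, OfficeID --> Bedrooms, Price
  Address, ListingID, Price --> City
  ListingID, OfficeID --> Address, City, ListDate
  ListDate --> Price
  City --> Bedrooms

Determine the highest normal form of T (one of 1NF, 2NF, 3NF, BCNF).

2NF

Candidate key: {ListingID, OfficeID}. Prime attributes: {ListingID, OfficeID}.
For Bedrooms --> ListDate we have {Bedrooms}⁺ = {Bedrooms, ListDate, Price}; {Bedrooms} is not a superkey, so BCNF fails.
Because {ListDate} is non-prime and the left side of Bedrooms --> ListDate is not a superkey, the relation is not in 3NF.
No proper subset of a key has a non-prime attribute in its closure, so there is no partial dependency; 2NF holds.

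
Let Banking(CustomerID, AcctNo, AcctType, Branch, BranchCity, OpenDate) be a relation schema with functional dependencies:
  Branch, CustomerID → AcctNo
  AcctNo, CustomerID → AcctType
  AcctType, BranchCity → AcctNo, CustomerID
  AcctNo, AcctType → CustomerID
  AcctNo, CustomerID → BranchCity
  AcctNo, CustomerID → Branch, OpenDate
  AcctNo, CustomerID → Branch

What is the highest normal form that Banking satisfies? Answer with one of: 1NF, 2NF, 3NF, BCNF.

BCNF

Candidate keys: {AcctNo, AcctType}, {AcctNo, CustomerID}, {AcctType, BranchCity}, {Branch, CustomerID}. Prime attributes: {AcctNo, AcctType, Branch, BranchCity, CustomerID}.
Every FD has a superkey on the left, so the relation is in BCNF.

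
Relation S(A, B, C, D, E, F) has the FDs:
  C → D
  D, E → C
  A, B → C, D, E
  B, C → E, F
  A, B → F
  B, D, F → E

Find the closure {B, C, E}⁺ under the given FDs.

{B, C, D, E, F}

Start with {B, C, E}.
C → D applies; add {D} → now {B, C, D, E}.
B, C → E, F applies; add {F} → now {B, C, D, E, F}.
No further FD applies.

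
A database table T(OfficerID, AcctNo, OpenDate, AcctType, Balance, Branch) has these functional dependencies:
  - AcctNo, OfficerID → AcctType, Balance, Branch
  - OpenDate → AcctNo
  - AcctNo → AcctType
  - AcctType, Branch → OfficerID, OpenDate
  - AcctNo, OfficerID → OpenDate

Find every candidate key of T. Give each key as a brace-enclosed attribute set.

{AcctNo, Branch}, {AcctNo, OfficerID}, {AcctType, Branch}, {Branch, OpenDate}, {OfficerID, OpenDate}

Closure of {AcctNo, Branch} is {AcctNo, AcctType, Balance, Branch, OfficerID, OpenDate}, the whole schema; {AcctNo, Branch} is a candidate key.
Closure of {AcctNo, OfficerID} is {AcctNo, AcctType, Balance, Branch, OfficerID, OpenDate}, the whole schema; {AcctNo, OfficerID} is a candidate key.
Closure of {AcctType, Branch} is {AcctNo, AcctType, Balance, Branch, OfficerID, OpenDate}, the whole schema; {AcctType, Branch} is a candidate key.
Closure of {Branch, OpenDate} is {AcctNo, AcctType, Balance, Branch, OfficerID, OpenDate}, the whole schema; {Branch, OpenDate} is a candidate key.
Closure of {OfficerID, OpenDate} is {AcctNo, AcctType, Balance, Branch, OfficerID, OpenDate}, the whole schema; {OfficerID, OpenDate} is a candidate key.
Any other superkey properly contains one of these, so there are no further candidate keys.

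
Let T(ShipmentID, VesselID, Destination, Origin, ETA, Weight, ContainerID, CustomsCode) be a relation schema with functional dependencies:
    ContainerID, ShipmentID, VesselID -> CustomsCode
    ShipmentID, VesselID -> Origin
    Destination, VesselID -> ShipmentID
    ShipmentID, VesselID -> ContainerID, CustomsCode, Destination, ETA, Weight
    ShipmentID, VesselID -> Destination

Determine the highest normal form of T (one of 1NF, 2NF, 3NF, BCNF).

BCNF

Candidate keys: {Destination, VesselID}, {ShipmentID, VesselID}. Prime attributes: {Destination, ShipmentID, VesselID}.
Every FD has a superkey on the left, so the relation is in BCNF.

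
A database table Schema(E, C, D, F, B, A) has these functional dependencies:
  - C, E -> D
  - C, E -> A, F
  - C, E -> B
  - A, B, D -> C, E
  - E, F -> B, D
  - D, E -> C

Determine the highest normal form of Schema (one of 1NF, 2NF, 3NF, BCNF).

BCNF

Candidate keys: {A, B, D}, {C, E}, {D, E}, {E, F}. Prime attributes: {A, B, C, D, E, F}.
Each dependency's left side is a superkey — BCNF holds.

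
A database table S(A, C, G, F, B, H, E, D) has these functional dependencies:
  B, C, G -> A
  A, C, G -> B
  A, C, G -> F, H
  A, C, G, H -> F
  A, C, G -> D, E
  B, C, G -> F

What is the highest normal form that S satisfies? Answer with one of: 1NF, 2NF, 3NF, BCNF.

BCNF

Candidate keys: {A, C, G}, {B, C, G}. Prime attributes: {A, B, C, G}.
The left-hand side of every FD is a superkey, so BCNF is satisfied.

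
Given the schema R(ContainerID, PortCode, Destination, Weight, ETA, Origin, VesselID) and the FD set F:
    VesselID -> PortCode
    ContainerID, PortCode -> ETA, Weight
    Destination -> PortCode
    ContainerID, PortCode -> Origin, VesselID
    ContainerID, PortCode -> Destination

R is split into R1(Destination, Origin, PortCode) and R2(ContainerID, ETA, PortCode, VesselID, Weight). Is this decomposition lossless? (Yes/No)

The shared attributes are {PortCode} and {PortCode}⁺ = {PortCode}.
Neither R1 nor R2 is contained in that closure, so the decomposition is lossy.

No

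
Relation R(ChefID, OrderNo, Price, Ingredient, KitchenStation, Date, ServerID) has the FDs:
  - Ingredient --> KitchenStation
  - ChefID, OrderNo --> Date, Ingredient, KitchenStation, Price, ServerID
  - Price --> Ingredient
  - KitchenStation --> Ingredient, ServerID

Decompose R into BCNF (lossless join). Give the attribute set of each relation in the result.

{ChefID, Date, OrderNo, Price}; {Ingredient, KitchenStation, ServerID}; {Ingredient, Price}

Candidate key of the original relation: {ChefID, OrderNo}.
{ChefID, Date, Ingredient, KitchenStation, OrderNo, Price, ServerID}: {Ingredient} determines {Ingredient, KitchenStation, ServerID} here but is not a superkey — split on Ingredient --> KitchenStation, ServerID, giving {Ingredient, KitchenStation, ServerID} and {ChefID, Date, Ingredient, OrderNo, Price}.
{Ingredient, KitchenStation, ServerID}: every determinant is a superkey — BCNF.
{ChefID, Date, Ingredient, OrderNo, Price}: {Price} determines {Ingredient, Price} here but is not a superkey — split on Price --> Ingredient, giving {Ingredient, Price} and {ChefID, Date, OrderNo, Price}.
{Ingredient, Price}: every determinant is a superkey — BCNF.
{ChefID, Date, OrderNo, Price}: every determinant is a superkey — BCNF.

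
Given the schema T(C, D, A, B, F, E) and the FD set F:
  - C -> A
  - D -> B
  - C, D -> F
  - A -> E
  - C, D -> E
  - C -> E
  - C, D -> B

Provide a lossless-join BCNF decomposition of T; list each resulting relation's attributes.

Candidate key of the original relation: {C, D}.
{A, B, C, D, E, F}: {C} determines {A, C, E} here but is not a superkey — split on C -> A, E, giving {A, C, E} and {B, C, D, F}.
{A, C, E}: {A} determines {A, E} here but is not a superkey — split on A -> E, giving {A, E} and {A, C}.
{A, E} is in BCNF.
{A, C} is in BCNF.
{B, C, D, F}: {D} determines {B, D} here but is not a superkey — split on D -> B, giving {B, D} and {C, D, F}.
{B, D} is in BCNF.
{C, D, F} is in BCNF.

{A, C}; {A, E}; {B, D}; {C, D, F}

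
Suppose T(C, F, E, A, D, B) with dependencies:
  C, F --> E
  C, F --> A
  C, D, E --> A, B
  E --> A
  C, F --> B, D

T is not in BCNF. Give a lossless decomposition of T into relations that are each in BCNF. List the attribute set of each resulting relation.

Candidate key of the original relation: {C, F}.
{A, B, C, D, E, F}: {C, D, E} determines {A, B, C, D, E} here but is not a superkey — split on C, D, E --> A, B, giving {A, B, C, D, E} and {C, D, E, F}.
{A, B, C, D, E}: {E} determines {A, E} here but is not a superkey — split on E --> A, giving {A, E} and {B, C, D, E}.
{A, E}: every determinant is a superkey — BCNF.
{B, C, D, E}: every determinant is a superkey — BCNF.
{C, D, E, F}: every determinant is a superkey — BCNF.

{A, E}; {B, C, D, E}; {C, D, E, F}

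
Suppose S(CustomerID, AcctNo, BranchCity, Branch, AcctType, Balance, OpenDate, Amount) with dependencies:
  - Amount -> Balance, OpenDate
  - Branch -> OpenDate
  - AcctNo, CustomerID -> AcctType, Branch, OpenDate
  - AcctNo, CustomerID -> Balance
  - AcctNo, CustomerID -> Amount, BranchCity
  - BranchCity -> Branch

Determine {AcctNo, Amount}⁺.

{AcctNo, Amount, Balance, OpenDate}

Start with {AcctNo, Amount}.
Amount -> Balance, OpenDate applies; add {Balance, OpenDate} → now {AcctNo, Amount, Balance, OpenDate}.
No further FD applies.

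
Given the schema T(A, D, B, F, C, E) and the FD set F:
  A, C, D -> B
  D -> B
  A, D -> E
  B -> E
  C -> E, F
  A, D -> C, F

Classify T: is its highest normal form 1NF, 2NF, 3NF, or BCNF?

1NF

Candidate key: {A, D}. Prime attributes: {A, D}.
D -> B breaks BCNF: {D}⁺ = {B, D, E}, so {D} is not a superkey.
D -> B has non-prime {B} on the right and a non-superkey on the left, so 3NF fails.
{D} is a proper subset of the key {A, D}, and {D}⁺ contains the non-prime attributes {B, E} — a partial dependency, so 2NF is violated.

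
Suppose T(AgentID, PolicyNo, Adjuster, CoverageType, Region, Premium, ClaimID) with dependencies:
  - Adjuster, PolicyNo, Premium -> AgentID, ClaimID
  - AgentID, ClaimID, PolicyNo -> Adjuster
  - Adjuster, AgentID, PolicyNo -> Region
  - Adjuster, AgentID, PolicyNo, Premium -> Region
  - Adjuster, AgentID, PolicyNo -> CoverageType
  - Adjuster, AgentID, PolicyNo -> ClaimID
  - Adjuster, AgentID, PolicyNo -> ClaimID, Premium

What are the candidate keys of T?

{PolicyNo} never appears on the right of any FD, so every key must include it.
{Adjuster, AgentID, PolicyNo}⁺ = {Adjuster, AgentID, ClaimID, CoverageType, PolicyNo, Premium, Region}, which is every attribute, so {Adjuster, AgentID, PolicyNo} is a candidate key.
{Adjuster, PolicyNo, Premium}⁺ = {Adjuster, AgentID, ClaimID, CoverageType, PolicyNo, Premium, Region}, which is every attribute, so {Adjuster, PolicyNo, Premium} is a candidate key.
{AgentID, ClaimID, PolicyNo}⁺ = {Adjuster, AgentID, ClaimID, CoverageType, PolicyNo, Premium, Region}, which is every attribute, so {AgentID, ClaimID, PolicyNo} is a candidate key.
No proper subset of any of these is a key, and no other minimal superkey exists.

{Adjuster, AgentID, PolicyNo}, {Adjuster, PolicyNo, Premium}, {AgentID, ClaimID, PolicyNo}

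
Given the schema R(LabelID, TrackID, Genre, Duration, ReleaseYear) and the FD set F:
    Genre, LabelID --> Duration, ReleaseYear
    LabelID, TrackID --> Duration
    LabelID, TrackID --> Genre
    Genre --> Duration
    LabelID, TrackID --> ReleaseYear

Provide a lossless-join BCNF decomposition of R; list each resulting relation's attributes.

Candidate key of the original relation: {LabelID, TrackID}.
In {Duration, Genre, LabelID, ReleaseYear, TrackID}, {Genre, LabelID} is not a superkey ({Genre, LabelID}⁺ restricted to this set is {Duration, Genre, LabelID, ReleaseYear}), so split on Genre, LabelID --> Duration, ReleaseYear into {Duration, Genre, LabelID, ReleaseYear} and {Genre, LabelID, TrackID}.
In {Duration, Genre, LabelID, ReleaseYear}, {Genre} is not a superkey ({Genre}⁺ restricted to this set is {Duration, Genre}), so split on Genre --> Duration into {Duration, Genre} and {Genre, LabelID, ReleaseYear}.
{Duration, Genre} has no BCNF violation.
{Genre, LabelID, ReleaseYear} has no BCNF violation.
{Genre, LabelID, TrackID} has no BCNF violation.

{Duration, Genre}; {Genre, LabelID, ReleaseYear}; {Genre, LabelID, TrackID}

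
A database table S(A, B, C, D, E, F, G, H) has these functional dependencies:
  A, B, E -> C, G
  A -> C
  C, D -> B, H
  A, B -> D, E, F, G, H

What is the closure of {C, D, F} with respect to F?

{B, C, D, F, H}

Start with {C, D, F}.
C, D -> B, H applies; add {B, H} → now {B, C, D, F, H}.
No further FD applies.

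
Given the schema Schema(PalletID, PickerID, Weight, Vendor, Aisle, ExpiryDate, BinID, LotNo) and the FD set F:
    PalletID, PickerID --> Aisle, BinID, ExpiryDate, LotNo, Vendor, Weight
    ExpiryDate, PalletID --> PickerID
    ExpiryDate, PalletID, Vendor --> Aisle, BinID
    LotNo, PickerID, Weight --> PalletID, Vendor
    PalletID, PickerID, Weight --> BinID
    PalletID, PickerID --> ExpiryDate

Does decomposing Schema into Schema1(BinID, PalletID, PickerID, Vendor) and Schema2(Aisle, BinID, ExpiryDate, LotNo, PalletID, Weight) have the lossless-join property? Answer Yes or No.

Schema1 ∩ Schema2 = {BinID, PalletID}; its closure under F is {BinID, PalletID}.
Neither Schema1 nor Schema2 is contained in that closure, so the decomposition is lossy.

No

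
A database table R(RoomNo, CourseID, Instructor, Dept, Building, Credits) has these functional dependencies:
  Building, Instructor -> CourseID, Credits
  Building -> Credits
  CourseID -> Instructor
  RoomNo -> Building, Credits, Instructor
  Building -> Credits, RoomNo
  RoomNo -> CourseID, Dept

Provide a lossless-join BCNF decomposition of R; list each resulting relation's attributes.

{Building, CourseID, Credits, Dept, RoomNo}; {CourseID, Instructor}

Candidate keys of the original relation: {Building}, {RoomNo}.
{Building, CourseID, Credits, Dept, Instructor, RoomNo}: {CourseID} determines {CourseID, Instructor} here but is not a superkey — split on CourseID -> Instructor, giving {CourseID, Instructor} and {Building, CourseID, Credits, Dept, RoomNo}.
{CourseID, Instructor}: every determinant is a superkey — BCNF.
{Building, CourseID, Credits, Dept, RoomNo}: every determinant is a superkey — BCNF.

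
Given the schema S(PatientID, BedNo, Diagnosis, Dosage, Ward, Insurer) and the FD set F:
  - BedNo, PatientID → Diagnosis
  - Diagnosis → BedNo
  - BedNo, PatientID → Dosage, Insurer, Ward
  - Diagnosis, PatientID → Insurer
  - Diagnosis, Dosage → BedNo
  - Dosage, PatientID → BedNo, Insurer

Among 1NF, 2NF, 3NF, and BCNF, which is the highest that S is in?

Candidate keys: {BedNo, PatientID}, {Diagnosis, PatientID}, {Dosage, PatientID}. Prime attributes: {BedNo, Diagnosis, Dosage, PatientID}.
For Diagnosis → BedNo we have {Diagnosis}⁺ = {BedNo, Diagnosis}; {Diagnosis} is not a superkey, so BCNF fails.
But every attribute on its right side ({BedNo}) is prime, and the same holds for every other non-superkey FD, so 3NF still holds.

3NF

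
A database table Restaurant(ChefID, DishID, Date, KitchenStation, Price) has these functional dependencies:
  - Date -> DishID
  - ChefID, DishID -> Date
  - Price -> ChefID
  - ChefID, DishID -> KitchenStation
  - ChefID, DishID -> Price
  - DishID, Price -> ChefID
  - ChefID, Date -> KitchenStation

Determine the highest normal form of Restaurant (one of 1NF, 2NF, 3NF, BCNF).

Candidate keys: {ChefID, Date}, {ChefID, DishID}, {Date, Price}, {DishID, Price}. Prime attributes: {ChefID, Date, DishID, Price}.
Date -> DishID: {Date}⁺ = {Date, DishID}, which is not all of the attributes, so the left side is not a superkey — BCNF is violated.
Since {DishID} ⊆ prime attributes and every other non-superkey FD also has a prime right side, the schema is in 3NF.

3NF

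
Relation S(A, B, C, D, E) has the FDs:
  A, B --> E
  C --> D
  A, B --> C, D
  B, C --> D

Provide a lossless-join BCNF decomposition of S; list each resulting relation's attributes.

{A, B, C, E}; {C, D}

Candidate key of the original relation: {A, B}.
Within {A, B, C, D, E}: {C}⁺ ∩ {A, B, C, D, E} = {C, D}, not the whole set, so C --> D violates BCNF; decompose into {C, D} and {A, B, C, E}.
{C, D} is in BCNF.
{A, B, C, E} is in BCNF.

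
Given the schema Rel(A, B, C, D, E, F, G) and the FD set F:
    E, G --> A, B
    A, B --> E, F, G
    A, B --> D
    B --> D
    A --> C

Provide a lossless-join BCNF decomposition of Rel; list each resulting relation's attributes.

{A, B, E, F, G}; {A, C}; {B, D}

Candidate keys of the original relation: {A, B}, {E, G}.
Within {A, B, C, D, E, F, G}: {B}⁺ ∩ {A, B, C, D, E, F, G} = {B, D}, not the whole set, so B --> D violates BCNF; decompose into {B, D} and {A, B, C, E, F, G}.
{B, D}: every determinant is a superkey — BCNF.
Within {A, B, C, E, F, G}: {A}⁺ ∩ {A, B, C, E, F, G} = {A, C}, not the whole set, so A --> C violates BCNF; decompose into {A, C} and {A, B, E, F, G}.
{A, C}: every determinant is a superkey — BCNF.
{A, B, E, F, G}: every determinant is a superkey — BCNF.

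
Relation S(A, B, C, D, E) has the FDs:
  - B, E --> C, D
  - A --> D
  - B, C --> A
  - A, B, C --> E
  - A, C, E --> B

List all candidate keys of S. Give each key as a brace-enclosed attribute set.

{A, C, E}, {B, C}, {B, E}

{B, C}⁺ = {A, B, C, D, E} — all of the relation — so {B, C} is a candidate key.
{B, E}⁺ = {A, B, C, D, E} — all of the relation — so {B, E} is a candidate key.
{A, C, E}⁺ = {A, B, C, D, E} — all of the relation — so {A, C, E} is a candidate key.
No proper subset of any of these is a key, and no other minimal superkey exists.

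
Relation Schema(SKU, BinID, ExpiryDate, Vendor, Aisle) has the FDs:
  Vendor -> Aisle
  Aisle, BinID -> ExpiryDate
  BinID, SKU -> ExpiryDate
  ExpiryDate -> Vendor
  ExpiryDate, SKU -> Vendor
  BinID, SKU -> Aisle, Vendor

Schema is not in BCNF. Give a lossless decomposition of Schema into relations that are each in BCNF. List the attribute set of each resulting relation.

Candidate key of the original relation: {BinID, SKU}.
{Aisle, BinID, ExpiryDate, SKU, Vendor}: {Vendor} determines {Aisle, Vendor} here but is not a superkey — split on Vendor -> Aisle, giving {Aisle, Vendor} and {BinID, ExpiryDate, SKU, Vendor}.
{Aisle, Vendor}: every determinant is a superkey — BCNF.
{BinID, ExpiryDate, SKU, Vendor}: {ExpiryDate} determines {ExpiryDate, Vendor} here but is not a superkey — split on ExpiryDate -> Vendor, giving {ExpiryDate, Vendor} and {BinID, ExpiryDate, SKU}.
{ExpiryDate, Vendor}: every determinant is a superkey — BCNF.
{BinID, ExpiryDate, SKU}: every determinant is a superkey — BCNF.

{Aisle, Vendor}; {BinID, ExpiryDate, SKU}; {ExpiryDate, Vendor}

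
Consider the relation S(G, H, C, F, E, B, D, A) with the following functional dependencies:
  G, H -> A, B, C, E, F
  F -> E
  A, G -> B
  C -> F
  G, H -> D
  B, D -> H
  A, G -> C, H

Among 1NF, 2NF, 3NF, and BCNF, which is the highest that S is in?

Candidate keys: {A, G}, {B, D, G}, {G, H}. Prime attributes: {A, B, D, G, H}.
For F -> E we have {F}⁺ = {E, F}; {F} is not a superkey, so BCNF fails.
F -> E has non-prime {E} on the right and a non-superkey on the left, so 3NF fails.
No non-prime attribute depends on a proper subset of any candidate key, so 2NF holds.

2NF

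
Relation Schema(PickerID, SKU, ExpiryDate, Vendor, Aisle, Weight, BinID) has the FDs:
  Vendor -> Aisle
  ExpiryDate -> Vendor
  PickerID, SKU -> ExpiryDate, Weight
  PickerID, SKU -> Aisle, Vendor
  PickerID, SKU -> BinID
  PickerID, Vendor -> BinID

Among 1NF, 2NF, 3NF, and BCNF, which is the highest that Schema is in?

2NF

Candidate key: {PickerID, SKU}. Prime attributes: {PickerID, SKU}.
For Vendor -> Aisle we have {Vendor}⁺ = {Aisle, Vendor}; {Vendor} is not a superkey, so BCNF fails.
Because {Aisle} is non-prime and the left side of Vendor -> Aisle is not a superkey, the relation is not in 3NF.
Checking every proper subset of each key, none determines a non-prime attribute — 2NF is satisfied.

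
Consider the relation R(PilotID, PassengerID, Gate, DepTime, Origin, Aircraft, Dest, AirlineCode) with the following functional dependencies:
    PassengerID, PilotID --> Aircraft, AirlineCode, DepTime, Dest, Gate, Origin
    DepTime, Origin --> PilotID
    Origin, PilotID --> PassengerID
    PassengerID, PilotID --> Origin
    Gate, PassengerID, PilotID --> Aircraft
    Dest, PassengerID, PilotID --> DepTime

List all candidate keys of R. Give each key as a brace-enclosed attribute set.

{DepTime, Origin}, {Origin, PilotID}, {PassengerID, PilotID}

{DepTime, Origin}⁺ = {Aircraft, AirlineCode, DepTime, Dest, Gate, Origin, PassengerID, PilotID} — all of the relation — so {DepTime, Origin} is a candidate key.
{Origin, PilotID}⁺ = {Aircraft, AirlineCode, DepTime, Dest, Gate, Origin, PassengerID, PilotID} — all of the relation — so {Origin, PilotID} is a candidate key.
{PassengerID, PilotID}⁺ = {Aircraft, AirlineCode, DepTime, Dest, Gate, Origin, PassengerID, PilotID} — all of the relation — so {PassengerID, PilotID} is a candidate key.
Any other superkey properly contains one of these, so there are no further candidate keys.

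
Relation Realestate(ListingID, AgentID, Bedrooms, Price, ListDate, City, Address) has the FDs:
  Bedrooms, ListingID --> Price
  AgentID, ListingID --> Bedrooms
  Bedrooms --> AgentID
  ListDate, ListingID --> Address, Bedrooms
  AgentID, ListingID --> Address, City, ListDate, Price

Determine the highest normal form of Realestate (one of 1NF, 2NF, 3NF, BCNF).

Candidate keys: {AgentID, ListingID}, {Bedrooms, ListingID}, {ListDate, ListingID}. Prime attributes: {AgentID, Bedrooms, ListDate, ListingID}.
Bedrooms --> AgentID breaks BCNF: {Bedrooms}⁺ = {AgentID, Bedrooms}, so {Bedrooms} is not a superkey.
But every attribute on its right side ({AgentID}) is prime, and the same holds for every other non-superkey FD, so 3NF still holds.

3NF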